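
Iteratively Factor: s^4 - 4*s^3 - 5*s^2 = (s - 5)*(s^3 + s^2) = (s - 5)*(s + 1)*(s^2) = s*(s - 5)*(s + 1)*(s)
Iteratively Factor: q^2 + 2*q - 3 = (q + 3)*(q - 1)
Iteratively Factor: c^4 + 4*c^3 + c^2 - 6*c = (c - 1)*(c^3 + 5*c^2 + 6*c) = (c - 1)*(c + 2)*(c^2 + 3*c) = (c - 1)*(c + 2)*(c + 3)*(c)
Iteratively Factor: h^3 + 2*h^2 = (h + 2)*(h^2) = h*(h + 2)*(h)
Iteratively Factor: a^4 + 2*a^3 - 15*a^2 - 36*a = (a + 3)*(a^3 - a^2 - 12*a) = (a + 3)^2*(a^2 - 4*a) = a*(a + 3)^2*(a - 4)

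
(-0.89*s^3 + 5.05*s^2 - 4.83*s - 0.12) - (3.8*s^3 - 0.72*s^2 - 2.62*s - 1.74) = -4.69*s^3 + 5.77*s^2 - 2.21*s + 1.62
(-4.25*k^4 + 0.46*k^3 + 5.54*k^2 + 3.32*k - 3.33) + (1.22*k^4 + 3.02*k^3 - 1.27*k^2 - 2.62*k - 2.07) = -3.03*k^4 + 3.48*k^3 + 4.27*k^2 + 0.7*k - 5.4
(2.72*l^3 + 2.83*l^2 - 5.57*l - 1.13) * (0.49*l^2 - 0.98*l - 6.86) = 1.3328*l^5 - 1.2789*l^4 - 24.1619*l^3 - 14.5089*l^2 + 39.3176*l + 7.7518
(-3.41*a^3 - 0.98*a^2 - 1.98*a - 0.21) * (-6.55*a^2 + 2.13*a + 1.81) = 22.3355*a^5 - 0.8443*a^4 + 4.7095*a^3 - 4.6157*a^2 - 4.0311*a - 0.3801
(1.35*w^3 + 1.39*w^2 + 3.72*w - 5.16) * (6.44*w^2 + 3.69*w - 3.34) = 8.694*w^5 + 13.9331*w^4 + 24.5769*w^3 - 24.1462*w^2 - 31.4652*w + 17.2344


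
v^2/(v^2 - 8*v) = v/(v - 8)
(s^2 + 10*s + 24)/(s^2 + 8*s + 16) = (s + 6)/(s + 4)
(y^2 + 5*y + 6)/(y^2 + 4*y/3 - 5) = 3*(y + 2)/(3*y - 5)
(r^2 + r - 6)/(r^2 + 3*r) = (r - 2)/r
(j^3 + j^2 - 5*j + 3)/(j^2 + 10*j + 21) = (j^2 - 2*j + 1)/(j + 7)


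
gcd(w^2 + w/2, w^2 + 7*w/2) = w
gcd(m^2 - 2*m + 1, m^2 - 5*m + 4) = m - 1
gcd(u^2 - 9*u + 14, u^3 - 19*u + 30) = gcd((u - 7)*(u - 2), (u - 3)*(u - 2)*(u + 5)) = u - 2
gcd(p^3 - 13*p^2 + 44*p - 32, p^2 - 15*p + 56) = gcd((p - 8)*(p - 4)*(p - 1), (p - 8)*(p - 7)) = p - 8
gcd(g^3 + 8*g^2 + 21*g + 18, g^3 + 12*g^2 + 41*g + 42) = g^2 + 5*g + 6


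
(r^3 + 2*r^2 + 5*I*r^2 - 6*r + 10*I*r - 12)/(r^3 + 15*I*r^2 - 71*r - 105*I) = (r^2 + 2*r*(1 + I) + 4*I)/(r^2 + 12*I*r - 35)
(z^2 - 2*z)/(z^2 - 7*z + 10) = z/(z - 5)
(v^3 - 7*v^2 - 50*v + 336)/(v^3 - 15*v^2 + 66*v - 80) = (v^2 + v - 42)/(v^2 - 7*v + 10)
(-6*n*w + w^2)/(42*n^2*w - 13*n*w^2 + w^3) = 1/(-7*n + w)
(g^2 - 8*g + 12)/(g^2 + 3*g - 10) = (g - 6)/(g + 5)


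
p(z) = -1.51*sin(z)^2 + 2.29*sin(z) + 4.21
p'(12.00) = 3.30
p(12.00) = 2.55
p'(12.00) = 3.30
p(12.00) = 2.55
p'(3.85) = -3.23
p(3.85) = 2.08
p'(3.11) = -2.19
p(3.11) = 4.28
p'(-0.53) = 3.29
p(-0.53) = 2.67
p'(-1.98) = -2.01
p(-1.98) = 0.84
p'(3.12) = -2.22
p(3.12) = 4.26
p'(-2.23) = -2.86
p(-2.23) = 1.46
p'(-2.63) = -3.29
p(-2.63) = 2.73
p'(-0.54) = 3.30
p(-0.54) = 2.63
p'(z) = -3.02*sin(z)*cos(z) + 2.29*cos(z)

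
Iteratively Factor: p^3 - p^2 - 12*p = (p + 3)*(p^2 - 4*p) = (p - 4)*(p + 3)*(p)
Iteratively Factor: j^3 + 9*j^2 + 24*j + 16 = (j + 1)*(j^2 + 8*j + 16) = (j + 1)*(j + 4)*(j + 4)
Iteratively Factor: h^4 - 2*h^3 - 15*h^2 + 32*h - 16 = (h - 1)*(h^3 - h^2 - 16*h + 16) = (h - 1)*(h + 4)*(h^2 - 5*h + 4) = (h - 4)*(h - 1)*(h + 4)*(h - 1)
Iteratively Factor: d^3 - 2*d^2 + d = (d)*(d^2 - 2*d + 1) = d*(d - 1)*(d - 1)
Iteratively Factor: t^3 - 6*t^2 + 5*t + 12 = (t - 3)*(t^2 - 3*t - 4) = (t - 4)*(t - 3)*(t + 1)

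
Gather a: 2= 2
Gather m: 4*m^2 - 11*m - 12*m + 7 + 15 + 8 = 4*m^2 - 23*m + 30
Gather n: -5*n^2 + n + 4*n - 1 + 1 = -5*n^2 + 5*n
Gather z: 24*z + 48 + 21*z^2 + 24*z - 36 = 21*z^2 + 48*z + 12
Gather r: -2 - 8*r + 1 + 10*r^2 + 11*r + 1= 10*r^2 + 3*r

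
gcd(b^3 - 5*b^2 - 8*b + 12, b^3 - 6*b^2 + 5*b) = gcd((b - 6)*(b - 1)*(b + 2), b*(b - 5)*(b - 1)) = b - 1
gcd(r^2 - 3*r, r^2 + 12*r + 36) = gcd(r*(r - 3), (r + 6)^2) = 1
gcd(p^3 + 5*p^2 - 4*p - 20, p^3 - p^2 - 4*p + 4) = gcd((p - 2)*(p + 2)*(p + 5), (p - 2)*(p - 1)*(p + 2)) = p^2 - 4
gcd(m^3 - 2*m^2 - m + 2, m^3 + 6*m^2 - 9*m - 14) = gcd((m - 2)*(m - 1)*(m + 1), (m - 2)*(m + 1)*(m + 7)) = m^2 - m - 2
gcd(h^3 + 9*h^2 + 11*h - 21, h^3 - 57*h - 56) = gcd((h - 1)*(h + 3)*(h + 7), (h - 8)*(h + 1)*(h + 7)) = h + 7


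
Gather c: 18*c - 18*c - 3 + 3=0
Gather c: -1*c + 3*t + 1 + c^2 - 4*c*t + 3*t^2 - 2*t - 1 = c^2 + c*(-4*t - 1) + 3*t^2 + t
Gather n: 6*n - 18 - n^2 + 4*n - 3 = -n^2 + 10*n - 21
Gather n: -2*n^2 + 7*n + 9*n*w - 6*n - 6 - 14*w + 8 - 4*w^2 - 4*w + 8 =-2*n^2 + n*(9*w + 1) - 4*w^2 - 18*w + 10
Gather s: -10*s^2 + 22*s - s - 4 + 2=-10*s^2 + 21*s - 2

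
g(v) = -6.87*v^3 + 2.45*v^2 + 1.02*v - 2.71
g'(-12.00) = -3025.62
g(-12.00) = 12209.21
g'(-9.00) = -1712.49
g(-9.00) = 5194.79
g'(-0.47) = -5.84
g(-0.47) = -1.93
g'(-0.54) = -7.64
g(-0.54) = -1.46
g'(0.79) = -7.97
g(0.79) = -3.76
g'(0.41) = -0.44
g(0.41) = -2.35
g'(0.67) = -4.95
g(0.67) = -2.99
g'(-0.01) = 0.97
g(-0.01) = -2.72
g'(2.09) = -78.77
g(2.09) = -52.59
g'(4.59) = -410.70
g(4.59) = -610.76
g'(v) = -20.61*v^2 + 4.9*v + 1.02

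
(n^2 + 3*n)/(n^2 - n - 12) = n/(n - 4)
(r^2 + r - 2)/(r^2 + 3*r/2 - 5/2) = 2*(r + 2)/(2*r + 5)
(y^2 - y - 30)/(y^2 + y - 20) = (y - 6)/(y - 4)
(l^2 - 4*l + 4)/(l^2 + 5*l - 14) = (l - 2)/(l + 7)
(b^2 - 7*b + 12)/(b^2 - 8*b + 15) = (b - 4)/(b - 5)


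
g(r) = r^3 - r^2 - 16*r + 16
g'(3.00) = 5.00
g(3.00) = -14.00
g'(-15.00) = 689.00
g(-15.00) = -3344.00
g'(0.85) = -15.53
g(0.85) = 2.29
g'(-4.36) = 49.75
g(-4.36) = -16.13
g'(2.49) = -2.38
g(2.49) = -14.60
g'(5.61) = 67.20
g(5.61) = 71.33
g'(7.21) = 125.53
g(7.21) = 223.46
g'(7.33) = 130.53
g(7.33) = 238.82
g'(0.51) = -16.24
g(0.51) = 7.71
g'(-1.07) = -10.43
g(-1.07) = 30.75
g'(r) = 3*r^2 - 2*r - 16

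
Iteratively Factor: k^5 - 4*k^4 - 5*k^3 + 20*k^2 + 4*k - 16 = (k - 4)*(k^4 - 5*k^2 + 4) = (k - 4)*(k + 1)*(k^3 - k^2 - 4*k + 4) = (k - 4)*(k - 2)*(k + 1)*(k^2 + k - 2) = (k - 4)*(k - 2)*(k + 1)*(k + 2)*(k - 1)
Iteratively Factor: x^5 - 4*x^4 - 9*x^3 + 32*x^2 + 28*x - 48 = (x - 1)*(x^4 - 3*x^3 - 12*x^2 + 20*x + 48) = (x - 4)*(x - 1)*(x^3 + x^2 - 8*x - 12) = (x - 4)*(x - 1)*(x + 2)*(x^2 - x - 6) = (x - 4)*(x - 1)*(x + 2)^2*(x - 3)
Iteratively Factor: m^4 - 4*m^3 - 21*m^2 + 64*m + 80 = (m - 4)*(m^3 - 21*m - 20) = (m - 4)*(m + 4)*(m^2 - 4*m - 5) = (m - 5)*(m - 4)*(m + 4)*(m + 1)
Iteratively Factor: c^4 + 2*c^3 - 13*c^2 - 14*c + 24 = (c + 4)*(c^3 - 2*c^2 - 5*c + 6) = (c - 3)*(c + 4)*(c^2 + c - 2) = (c - 3)*(c - 1)*(c + 4)*(c + 2)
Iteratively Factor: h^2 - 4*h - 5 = (h + 1)*(h - 5)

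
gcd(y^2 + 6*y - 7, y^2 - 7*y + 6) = y - 1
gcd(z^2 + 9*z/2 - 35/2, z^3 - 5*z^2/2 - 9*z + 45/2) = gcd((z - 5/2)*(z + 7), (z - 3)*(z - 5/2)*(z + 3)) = z - 5/2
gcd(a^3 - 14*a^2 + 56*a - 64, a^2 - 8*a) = a - 8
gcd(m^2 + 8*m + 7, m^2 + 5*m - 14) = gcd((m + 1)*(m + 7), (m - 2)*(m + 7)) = m + 7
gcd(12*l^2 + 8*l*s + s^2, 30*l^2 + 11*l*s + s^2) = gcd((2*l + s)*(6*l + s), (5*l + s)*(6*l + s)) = 6*l + s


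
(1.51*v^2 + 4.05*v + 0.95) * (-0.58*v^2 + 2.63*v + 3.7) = -0.8758*v^4 + 1.6223*v^3 + 15.6875*v^2 + 17.4835*v + 3.515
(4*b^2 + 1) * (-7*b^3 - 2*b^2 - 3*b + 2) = -28*b^5 - 8*b^4 - 19*b^3 + 6*b^2 - 3*b + 2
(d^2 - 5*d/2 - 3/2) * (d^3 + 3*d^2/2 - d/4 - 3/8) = d^5 - d^4 - 11*d^3/2 - 2*d^2 + 21*d/16 + 9/16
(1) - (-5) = 6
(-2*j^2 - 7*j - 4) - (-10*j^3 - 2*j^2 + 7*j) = 10*j^3 - 14*j - 4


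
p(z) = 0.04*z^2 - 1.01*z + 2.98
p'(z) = 0.08*z - 1.01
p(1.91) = 1.20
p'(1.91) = -0.86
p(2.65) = 0.58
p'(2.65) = -0.80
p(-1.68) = 4.79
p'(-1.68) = -1.14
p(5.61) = -1.43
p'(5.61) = -0.56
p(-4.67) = 8.57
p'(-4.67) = -1.38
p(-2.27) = 5.48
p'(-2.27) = -1.19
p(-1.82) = 4.95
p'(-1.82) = -1.16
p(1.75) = 1.34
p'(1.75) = -0.87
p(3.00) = 0.31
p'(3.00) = -0.77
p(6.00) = -1.64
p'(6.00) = -0.53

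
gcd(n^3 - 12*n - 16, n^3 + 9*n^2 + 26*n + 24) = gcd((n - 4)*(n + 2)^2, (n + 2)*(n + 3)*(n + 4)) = n + 2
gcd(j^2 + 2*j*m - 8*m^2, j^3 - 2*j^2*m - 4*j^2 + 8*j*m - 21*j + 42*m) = j - 2*m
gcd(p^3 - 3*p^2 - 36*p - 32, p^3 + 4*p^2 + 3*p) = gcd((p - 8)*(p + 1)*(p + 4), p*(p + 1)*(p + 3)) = p + 1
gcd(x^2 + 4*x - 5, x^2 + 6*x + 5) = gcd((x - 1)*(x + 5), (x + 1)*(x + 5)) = x + 5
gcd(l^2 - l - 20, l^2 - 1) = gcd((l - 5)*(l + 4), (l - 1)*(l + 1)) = 1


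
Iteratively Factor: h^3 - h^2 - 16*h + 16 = (h - 1)*(h^2 - 16) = (h - 4)*(h - 1)*(h + 4)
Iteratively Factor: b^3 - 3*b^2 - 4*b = (b + 1)*(b^2 - 4*b) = (b - 4)*(b + 1)*(b)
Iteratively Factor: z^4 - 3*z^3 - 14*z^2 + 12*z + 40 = (z - 5)*(z^3 + 2*z^2 - 4*z - 8) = (z - 5)*(z + 2)*(z^2 - 4) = (z - 5)*(z - 2)*(z + 2)*(z + 2)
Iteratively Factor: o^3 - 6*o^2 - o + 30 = (o + 2)*(o^2 - 8*o + 15) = (o - 5)*(o + 2)*(o - 3)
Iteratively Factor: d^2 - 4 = (d + 2)*(d - 2)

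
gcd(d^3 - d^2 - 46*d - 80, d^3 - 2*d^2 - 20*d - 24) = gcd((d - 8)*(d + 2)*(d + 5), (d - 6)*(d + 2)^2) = d + 2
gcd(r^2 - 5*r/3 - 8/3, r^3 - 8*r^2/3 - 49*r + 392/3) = r - 8/3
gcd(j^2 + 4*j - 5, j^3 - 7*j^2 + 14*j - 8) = j - 1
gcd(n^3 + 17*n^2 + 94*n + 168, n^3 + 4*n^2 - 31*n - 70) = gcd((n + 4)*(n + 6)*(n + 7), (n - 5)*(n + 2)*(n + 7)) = n + 7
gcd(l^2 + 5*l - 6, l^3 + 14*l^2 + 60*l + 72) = l + 6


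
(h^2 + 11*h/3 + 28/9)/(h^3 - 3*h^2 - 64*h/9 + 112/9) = (3*h + 4)/(3*h^2 - 16*h + 16)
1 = 1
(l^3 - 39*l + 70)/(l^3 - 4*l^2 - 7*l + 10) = (l^2 + 5*l - 14)/(l^2 + l - 2)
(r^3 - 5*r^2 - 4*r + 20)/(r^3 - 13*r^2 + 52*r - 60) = (r + 2)/(r - 6)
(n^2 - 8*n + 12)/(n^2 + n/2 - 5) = 2*(n - 6)/(2*n + 5)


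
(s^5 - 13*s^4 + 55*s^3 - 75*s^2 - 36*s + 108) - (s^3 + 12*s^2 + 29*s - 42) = s^5 - 13*s^4 + 54*s^3 - 87*s^2 - 65*s + 150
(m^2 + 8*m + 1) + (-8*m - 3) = m^2 - 2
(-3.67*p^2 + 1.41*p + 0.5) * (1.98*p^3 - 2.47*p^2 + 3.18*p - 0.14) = -7.2666*p^5 + 11.8567*p^4 - 14.1633*p^3 + 3.7626*p^2 + 1.3926*p - 0.07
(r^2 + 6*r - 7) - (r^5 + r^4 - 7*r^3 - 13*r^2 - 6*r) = -r^5 - r^4 + 7*r^3 + 14*r^2 + 12*r - 7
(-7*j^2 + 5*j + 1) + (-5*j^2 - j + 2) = -12*j^2 + 4*j + 3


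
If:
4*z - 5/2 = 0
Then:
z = 5/8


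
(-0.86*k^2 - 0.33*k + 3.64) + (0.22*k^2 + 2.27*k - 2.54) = -0.64*k^2 + 1.94*k + 1.1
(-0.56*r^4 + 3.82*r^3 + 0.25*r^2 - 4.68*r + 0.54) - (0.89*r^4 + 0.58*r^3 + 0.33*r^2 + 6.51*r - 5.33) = -1.45*r^4 + 3.24*r^3 - 0.08*r^2 - 11.19*r + 5.87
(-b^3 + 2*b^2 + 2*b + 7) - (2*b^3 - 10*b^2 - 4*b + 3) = -3*b^3 + 12*b^2 + 6*b + 4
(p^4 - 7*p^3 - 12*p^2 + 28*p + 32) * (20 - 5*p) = -5*p^5 + 55*p^4 - 80*p^3 - 380*p^2 + 400*p + 640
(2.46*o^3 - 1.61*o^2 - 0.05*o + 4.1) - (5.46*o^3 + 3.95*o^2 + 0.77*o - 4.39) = -3.0*o^3 - 5.56*o^2 - 0.82*o + 8.49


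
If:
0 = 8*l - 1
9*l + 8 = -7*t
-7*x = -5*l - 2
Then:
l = 1/8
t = -73/56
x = 3/8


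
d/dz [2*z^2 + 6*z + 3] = 4*z + 6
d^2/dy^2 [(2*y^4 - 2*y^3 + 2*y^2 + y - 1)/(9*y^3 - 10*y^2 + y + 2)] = 2*(164*y^6 + 129*y^5 - 708*y^4 + 569*y^3 - 279*y^2 + 120*y - 15)/(729*y^9 - 2430*y^8 + 2943*y^7 - 1054*y^6 - 753*y^5 + 678*y^4 - 11*y^3 - 114*y^2 + 12*y + 8)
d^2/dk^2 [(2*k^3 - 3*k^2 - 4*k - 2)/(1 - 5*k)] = 2*(-50*k^3 + 30*k^2 - 6*k + 73)/(125*k^3 - 75*k^2 + 15*k - 1)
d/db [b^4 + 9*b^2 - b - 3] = 4*b^3 + 18*b - 1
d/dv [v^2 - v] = 2*v - 1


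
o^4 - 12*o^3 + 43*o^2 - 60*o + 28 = (o - 7)*(o - 2)^2*(o - 1)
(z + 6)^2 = z^2 + 12*z + 36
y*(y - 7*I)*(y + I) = y^3 - 6*I*y^2 + 7*y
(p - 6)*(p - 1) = p^2 - 7*p + 6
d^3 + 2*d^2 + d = d*(d + 1)^2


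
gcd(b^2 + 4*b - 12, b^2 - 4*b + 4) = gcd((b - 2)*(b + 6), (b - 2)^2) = b - 2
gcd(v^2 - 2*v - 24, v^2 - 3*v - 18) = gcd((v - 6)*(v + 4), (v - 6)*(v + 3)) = v - 6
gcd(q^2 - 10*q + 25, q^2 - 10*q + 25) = q^2 - 10*q + 25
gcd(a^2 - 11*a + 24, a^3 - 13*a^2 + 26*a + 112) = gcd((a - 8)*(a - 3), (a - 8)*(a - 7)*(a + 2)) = a - 8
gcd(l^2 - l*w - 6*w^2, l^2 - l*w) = 1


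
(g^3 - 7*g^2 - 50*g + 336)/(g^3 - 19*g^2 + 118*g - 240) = (g + 7)/(g - 5)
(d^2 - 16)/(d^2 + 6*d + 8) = (d - 4)/(d + 2)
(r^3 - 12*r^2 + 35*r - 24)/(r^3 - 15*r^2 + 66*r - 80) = (r^2 - 4*r + 3)/(r^2 - 7*r + 10)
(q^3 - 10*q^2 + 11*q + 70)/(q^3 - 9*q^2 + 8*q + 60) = (q - 7)/(q - 6)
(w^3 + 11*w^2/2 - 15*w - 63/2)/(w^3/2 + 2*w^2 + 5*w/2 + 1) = (2*w^3 + 11*w^2 - 30*w - 63)/(w^3 + 4*w^2 + 5*w + 2)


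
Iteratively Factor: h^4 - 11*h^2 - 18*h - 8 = (h + 1)*(h^3 - h^2 - 10*h - 8) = (h + 1)*(h + 2)*(h^2 - 3*h - 4) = (h - 4)*(h + 1)*(h + 2)*(h + 1)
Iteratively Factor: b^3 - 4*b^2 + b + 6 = (b - 2)*(b^2 - 2*b - 3) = (b - 3)*(b - 2)*(b + 1)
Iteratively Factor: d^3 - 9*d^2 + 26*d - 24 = (d - 2)*(d^2 - 7*d + 12) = (d - 3)*(d - 2)*(d - 4)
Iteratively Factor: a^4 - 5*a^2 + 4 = (a + 2)*(a^3 - 2*a^2 - a + 2) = (a - 2)*(a + 2)*(a^2 - 1) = (a - 2)*(a + 1)*(a + 2)*(a - 1)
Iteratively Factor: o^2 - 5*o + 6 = (o - 2)*(o - 3)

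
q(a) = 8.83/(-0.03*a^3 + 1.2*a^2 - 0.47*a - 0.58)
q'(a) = 8.83*(0.09*a^2 - 2.4*a + 0.47)/(-0.03*a^3 + 1.2*a^2 - 0.47*a - 0.58)^2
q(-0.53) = 829.40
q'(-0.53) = 137679.12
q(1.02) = 56.15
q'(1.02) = -672.94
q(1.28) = 12.24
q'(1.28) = -41.63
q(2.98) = 1.12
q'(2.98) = -0.84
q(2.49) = 1.69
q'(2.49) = -1.60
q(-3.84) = 0.43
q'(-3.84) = 0.23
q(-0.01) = -15.35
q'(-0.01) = 13.19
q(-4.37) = 0.33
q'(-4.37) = 0.15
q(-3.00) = 0.71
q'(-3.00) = 0.48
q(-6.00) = 0.17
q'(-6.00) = 0.06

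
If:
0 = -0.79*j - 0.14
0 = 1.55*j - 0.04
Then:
No Solution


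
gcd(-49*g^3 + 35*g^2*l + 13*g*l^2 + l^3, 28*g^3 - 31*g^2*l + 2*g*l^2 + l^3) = 7*g^2 - 6*g*l - l^2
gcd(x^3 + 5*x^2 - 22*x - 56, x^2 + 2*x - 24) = x - 4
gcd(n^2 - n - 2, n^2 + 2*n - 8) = n - 2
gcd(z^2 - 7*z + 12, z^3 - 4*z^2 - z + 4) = z - 4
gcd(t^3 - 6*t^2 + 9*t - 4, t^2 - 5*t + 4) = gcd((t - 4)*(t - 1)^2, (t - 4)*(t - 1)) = t^2 - 5*t + 4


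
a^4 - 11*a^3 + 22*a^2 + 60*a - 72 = (a - 6)^2*(a - 1)*(a + 2)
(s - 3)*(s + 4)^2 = s^3 + 5*s^2 - 8*s - 48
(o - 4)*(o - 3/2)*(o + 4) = o^3 - 3*o^2/2 - 16*o + 24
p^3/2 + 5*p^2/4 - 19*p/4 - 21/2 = (p/2 + 1)*(p - 3)*(p + 7/2)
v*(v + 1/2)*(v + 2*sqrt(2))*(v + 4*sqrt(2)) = v^4 + v^3/2 + 6*sqrt(2)*v^3 + 3*sqrt(2)*v^2 + 16*v^2 + 8*v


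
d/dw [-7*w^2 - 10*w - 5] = -14*w - 10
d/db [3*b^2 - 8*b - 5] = 6*b - 8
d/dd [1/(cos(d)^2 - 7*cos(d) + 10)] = (2*cos(d) - 7)*sin(d)/(cos(d)^2 - 7*cos(d) + 10)^2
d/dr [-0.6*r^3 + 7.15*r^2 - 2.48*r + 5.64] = -1.8*r^2 + 14.3*r - 2.48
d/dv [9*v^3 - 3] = 27*v^2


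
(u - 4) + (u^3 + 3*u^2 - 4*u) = u^3 + 3*u^2 - 3*u - 4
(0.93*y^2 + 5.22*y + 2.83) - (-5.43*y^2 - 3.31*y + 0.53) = 6.36*y^2 + 8.53*y + 2.3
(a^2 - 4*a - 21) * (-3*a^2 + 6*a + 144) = -3*a^4 + 18*a^3 + 183*a^2 - 702*a - 3024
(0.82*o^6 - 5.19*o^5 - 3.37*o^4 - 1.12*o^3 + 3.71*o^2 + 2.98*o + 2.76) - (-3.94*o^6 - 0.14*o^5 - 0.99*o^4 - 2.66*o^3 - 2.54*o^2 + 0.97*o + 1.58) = 4.76*o^6 - 5.05*o^5 - 2.38*o^4 + 1.54*o^3 + 6.25*o^2 + 2.01*o + 1.18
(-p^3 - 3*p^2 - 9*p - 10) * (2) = -2*p^3 - 6*p^2 - 18*p - 20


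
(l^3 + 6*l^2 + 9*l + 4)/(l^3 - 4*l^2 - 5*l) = (l^2 + 5*l + 4)/(l*(l - 5))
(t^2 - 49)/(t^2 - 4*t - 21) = (t + 7)/(t + 3)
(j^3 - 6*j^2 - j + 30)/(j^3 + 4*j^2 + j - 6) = (j^2 - 8*j + 15)/(j^2 + 2*j - 3)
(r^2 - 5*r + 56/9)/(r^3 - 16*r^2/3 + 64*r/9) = (3*r - 7)/(r*(3*r - 8))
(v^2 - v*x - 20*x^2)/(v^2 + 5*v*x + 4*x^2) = (v - 5*x)/(v + x)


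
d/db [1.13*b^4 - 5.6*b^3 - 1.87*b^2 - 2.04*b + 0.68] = 4.52*b^3 - 16.8*b^2 - 3.74*b - 2.04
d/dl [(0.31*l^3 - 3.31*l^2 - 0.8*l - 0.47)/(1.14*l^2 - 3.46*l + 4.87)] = (0.3534*l^4 - 2.1452*l^3 + 16.8937*l^2 - 31.1678*l - 5.5222)/(1.2996*l^4 - 7.8888*l^3 + 23.0752*l^2 - 33.7004*l + 23.7169)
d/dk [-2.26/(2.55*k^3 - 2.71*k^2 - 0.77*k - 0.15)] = (17.289*k^2 - 12.2492*k - 1.7402)/(-2.55*k^3 + 2.71*k^2 + 0.77*k + 0.15)^2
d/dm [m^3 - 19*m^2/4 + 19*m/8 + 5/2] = 3*m^2 - 19*m/2 + 19/8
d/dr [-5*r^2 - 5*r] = -10*r - 5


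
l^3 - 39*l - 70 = (l - 7)*(l + 2)*(l + 5)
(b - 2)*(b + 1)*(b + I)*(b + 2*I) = b^4 - b^3 + 3*I*b^3 - 4*b^2 - 3*I*b^2 + 2*b - 6*I*b + 4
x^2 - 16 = (x - 4)*(x + 4)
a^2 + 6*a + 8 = (a + 2)*(a + 4)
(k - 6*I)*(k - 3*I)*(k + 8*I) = k^3 - I*k^2 + 54*k - 144*I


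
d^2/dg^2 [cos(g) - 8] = -cos(g)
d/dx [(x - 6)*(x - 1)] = 2*x - 7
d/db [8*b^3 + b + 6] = 24*b^2 + 1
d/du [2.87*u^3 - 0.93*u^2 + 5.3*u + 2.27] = 8.61*u^2 - 1.86*u + 5.3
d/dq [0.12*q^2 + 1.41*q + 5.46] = 0.24*q + 1.41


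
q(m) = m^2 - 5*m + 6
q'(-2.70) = -10.40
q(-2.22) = 22.03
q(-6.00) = 72.00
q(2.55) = -0.25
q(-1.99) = 19.91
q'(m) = 2*m - 5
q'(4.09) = 3.18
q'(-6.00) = -17.00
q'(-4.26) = -13.52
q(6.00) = 12.00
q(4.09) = 2.28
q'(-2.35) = -9.70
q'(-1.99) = -8.98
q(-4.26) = 45.45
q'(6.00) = 7.00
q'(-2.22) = -9.44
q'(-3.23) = -11.46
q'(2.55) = 0.10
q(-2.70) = 26.79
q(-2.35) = 23.27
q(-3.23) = 32.58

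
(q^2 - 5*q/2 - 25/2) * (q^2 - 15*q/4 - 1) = q^4 - 25*q^3/4 - 33*q^2/8 + 395*q/8 + 25/2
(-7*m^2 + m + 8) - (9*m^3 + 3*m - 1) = -9*m^3 - 7*m^2 - 2*m + 9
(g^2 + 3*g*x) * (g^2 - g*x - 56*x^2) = g^4 + 2*g^3*x - 59*g^2*x^2 - 168*g*x^3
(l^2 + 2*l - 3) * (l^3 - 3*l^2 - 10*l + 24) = l^5 - l^4 - 19*l^3 + 13*l^2 + 78*l - 72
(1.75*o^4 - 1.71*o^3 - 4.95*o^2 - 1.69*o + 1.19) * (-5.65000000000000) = -9.8875*o^4 + 9.6615*o^3 + 27.9675*o^2 + 9.5485*o - 6.7235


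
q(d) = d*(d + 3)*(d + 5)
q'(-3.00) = -6.00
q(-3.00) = 0.00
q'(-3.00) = -6.00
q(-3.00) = 0.00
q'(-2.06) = -5.23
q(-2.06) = -5.69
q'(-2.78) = -6.29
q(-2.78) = -1.36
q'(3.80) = 119.12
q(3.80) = 227.39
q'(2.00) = 59.00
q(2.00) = 70.00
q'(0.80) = 29.72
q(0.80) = 17.63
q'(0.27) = 19.54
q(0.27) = 4.65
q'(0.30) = 20.07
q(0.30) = 5.25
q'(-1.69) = -3.47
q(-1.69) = -7.33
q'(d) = d*(d + 3) + d*(d + 5) + (d + 3)*(d + 5) = 3*d^2 + 16*d + 15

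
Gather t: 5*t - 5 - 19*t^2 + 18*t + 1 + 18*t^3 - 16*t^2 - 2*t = 18*t^3 - 35*t^2 + 21*t - 4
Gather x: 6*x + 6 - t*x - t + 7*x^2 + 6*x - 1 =-t + 7*x^2 + x*(12 - t) + 5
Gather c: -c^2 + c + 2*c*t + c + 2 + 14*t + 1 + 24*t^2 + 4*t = -c^2 + c*(2*t + 2) + 24*t^2 + 18*t + 3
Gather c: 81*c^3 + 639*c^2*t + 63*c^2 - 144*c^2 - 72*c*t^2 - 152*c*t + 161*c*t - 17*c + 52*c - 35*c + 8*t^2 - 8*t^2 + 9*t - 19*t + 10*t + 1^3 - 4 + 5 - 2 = 81*c^3 + c^2*(639*t - 81) + c*(-72*t^2 + 9*t)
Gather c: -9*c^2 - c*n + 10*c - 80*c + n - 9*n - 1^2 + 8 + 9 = -9*c^2 + c*(-n - 70) - 8*n + 16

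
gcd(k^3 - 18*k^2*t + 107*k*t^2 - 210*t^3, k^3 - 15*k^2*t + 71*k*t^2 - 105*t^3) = k^2 - 12*k*t + 35*t^2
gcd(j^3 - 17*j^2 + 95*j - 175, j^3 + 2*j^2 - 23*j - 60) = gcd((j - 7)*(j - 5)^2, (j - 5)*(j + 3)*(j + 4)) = j - 5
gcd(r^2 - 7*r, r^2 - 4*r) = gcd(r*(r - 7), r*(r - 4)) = r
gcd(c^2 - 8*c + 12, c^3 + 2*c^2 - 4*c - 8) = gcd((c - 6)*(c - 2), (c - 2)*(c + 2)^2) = c - 2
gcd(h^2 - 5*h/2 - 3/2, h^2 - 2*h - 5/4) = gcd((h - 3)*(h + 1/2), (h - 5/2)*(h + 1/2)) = h + 1/2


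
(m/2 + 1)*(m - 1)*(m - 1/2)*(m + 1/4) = m^4/2 + 3*m^3/8 - 19*m^2/16 + 3*m/16 + 1/8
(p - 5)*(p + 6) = p^2 + p - 30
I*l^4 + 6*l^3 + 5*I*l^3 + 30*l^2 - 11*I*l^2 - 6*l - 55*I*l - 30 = (l + 5)*(l - 3*I)*(l - 2*I)*(I*l + 1)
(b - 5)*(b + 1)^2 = b^3 - 3*b^2 - 9*b - 5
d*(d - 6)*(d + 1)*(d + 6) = d^4 + d^3 - 36*d^2 - 36*d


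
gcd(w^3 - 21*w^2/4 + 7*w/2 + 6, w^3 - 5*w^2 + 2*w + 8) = w^2 - 6*w + 8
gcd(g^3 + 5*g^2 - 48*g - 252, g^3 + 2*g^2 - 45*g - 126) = g^2 - g - 42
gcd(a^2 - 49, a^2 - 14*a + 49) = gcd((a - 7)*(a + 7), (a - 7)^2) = a - 7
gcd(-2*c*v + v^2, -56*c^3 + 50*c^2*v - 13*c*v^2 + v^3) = -2*c + v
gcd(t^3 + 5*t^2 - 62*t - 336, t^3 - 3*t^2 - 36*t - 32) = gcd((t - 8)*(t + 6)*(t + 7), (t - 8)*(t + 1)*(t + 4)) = t - 8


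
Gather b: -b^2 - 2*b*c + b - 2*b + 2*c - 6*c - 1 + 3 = -b^2 + b*(-2*c - 1) - 4*c + 2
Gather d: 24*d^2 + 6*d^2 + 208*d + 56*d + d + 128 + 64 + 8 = 30*d^2 + 265*d + 200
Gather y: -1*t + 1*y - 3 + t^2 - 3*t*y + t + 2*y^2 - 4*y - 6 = t^2 + 2*y^2 + y*(-3*t - 3) - 9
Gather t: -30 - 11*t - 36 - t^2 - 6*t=-t^2 - 17*t - 66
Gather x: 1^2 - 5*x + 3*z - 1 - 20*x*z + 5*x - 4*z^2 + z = -20*x*z - 4*z^2 + 4*z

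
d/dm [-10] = 0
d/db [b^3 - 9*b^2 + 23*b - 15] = 3*b^2 - 18*b + 23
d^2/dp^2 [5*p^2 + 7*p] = 10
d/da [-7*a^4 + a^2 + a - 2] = -28*a^3 + 2*a + 1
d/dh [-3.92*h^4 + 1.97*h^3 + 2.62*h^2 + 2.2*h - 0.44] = -15.68*h^3 + 5.91*h^2 + 5.24*h + 2.2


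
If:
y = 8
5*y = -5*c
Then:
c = -8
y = 8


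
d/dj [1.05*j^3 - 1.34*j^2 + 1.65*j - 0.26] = 3.15*j^2 - 2.68*j + 1.65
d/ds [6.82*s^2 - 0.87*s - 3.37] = 13.64*s - 0.87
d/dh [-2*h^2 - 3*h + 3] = -4*h - 3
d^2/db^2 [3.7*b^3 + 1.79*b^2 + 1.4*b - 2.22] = 22.2*b + 3.58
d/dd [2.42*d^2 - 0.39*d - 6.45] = 4.84*d - 0.39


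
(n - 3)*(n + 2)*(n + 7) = n^3 + 6*n^2 - 13*n - 42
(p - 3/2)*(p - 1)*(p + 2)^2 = p^4 + 3*p^3/2 - 9*p^2/2 - 4*p + 6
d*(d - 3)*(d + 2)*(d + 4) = d^4 + 3*d^3 - 10*d^2 - 24*d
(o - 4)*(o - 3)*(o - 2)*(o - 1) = o^4 - 10*o^3 + 35*o^2 - 50*o + 24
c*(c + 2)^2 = c^3 + 4*c^2 + 4*c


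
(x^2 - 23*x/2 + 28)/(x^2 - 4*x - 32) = (x - 7/2)/(x + 4)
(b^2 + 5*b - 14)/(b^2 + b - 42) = (b - 2)/(b - 6)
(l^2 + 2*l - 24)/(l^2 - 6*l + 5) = (l^2 + 2*l - 24)/(l^2 - 6*l + 5)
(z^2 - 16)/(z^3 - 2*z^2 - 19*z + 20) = (z - 4)/(z^2 - 6*z + 5)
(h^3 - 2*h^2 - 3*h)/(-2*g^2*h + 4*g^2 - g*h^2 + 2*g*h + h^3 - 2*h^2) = h*(-h^2 + 2*h + 3)/(2*g^2*h - 4*g^2 + g*h^2 - 2*g*h - h^3 + 2*h^2)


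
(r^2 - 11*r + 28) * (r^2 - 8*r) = r^4 - 19*r^3 + 116*r^2 - 224*r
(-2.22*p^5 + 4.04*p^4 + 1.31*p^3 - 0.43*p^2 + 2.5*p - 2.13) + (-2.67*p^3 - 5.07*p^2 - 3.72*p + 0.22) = -2.22*p^5 + 4.04*p^4 - 1.36*p^3 - 5.5*p^2 - 1.22*p - 1.91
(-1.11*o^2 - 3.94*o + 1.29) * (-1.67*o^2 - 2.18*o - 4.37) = 1.8537*o^4 + 8.9996*o^3 + 11.2856*o^2 + 14.4056*o - 5.6373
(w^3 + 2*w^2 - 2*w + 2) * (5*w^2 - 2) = 5*w^5 + 10*w^4 - 12*w^3 + 6*w^2 + 4*w - 4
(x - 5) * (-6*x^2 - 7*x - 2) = -6*x^3 + 23*x^2 + 33*x + 10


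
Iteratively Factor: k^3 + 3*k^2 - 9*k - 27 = (k - 3)*(k^2 + 6*k + 9) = (k - 3)*(k + 3)*(k + 3)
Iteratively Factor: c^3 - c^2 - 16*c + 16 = (c + 4)*(c^2 - 5*c + 4) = (c - 4)*(c + 4)*(c - 1)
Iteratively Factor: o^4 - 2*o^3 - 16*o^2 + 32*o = (o + 4)*(o^3 - 6*o^2 + 8*o) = (o - 4)*(o + 4)*(o^2 - 2*o) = (o - 4)*(o - 2)*(o + 4)*(o)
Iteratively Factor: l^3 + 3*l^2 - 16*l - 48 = (l + 4)*(l^2 - l - 12) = (l + 3)*(l + 4)*(l - 4)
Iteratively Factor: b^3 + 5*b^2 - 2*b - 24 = (b + 3)*(b^2 + 2*b - 8) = (b + 3)*(b + 4)*(b - 2)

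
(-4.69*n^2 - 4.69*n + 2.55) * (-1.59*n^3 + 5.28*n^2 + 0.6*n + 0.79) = 7.4571*n^5 - 17.3061*n^4 - 31.6317*n^3 + 6.9449*n^2 - 2.1751*n + 2.0145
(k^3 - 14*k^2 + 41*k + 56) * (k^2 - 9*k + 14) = k^5 - 23*k^4 + 181*k^3 - 509*k^2 + 70*k + 784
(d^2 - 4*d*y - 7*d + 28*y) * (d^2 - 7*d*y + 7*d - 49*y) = d^4 - 11*d^3*y + 28*d^2*y^2 - 49*d^2 + 539*d*y - 1372*y^2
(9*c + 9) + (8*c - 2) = 17*c + 7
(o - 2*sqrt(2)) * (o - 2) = o^2 - 2*sqrt(2)*o - 2*o + 4*sqrt(2)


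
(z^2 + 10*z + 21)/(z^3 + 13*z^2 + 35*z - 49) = (z + 3)/(z^2 + 6*z - 7)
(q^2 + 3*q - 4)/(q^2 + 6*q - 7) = (q + 4)/(q + 7)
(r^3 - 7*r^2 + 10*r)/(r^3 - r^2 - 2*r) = (r - 5)/(r + 1)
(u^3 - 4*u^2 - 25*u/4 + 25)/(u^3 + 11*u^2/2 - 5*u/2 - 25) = (u^2 - 13*u/2 + 10)/(u^2 + 3*u - 10)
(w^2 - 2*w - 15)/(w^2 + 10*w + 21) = (w - 5)/(w + 7)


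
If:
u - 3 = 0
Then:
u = 3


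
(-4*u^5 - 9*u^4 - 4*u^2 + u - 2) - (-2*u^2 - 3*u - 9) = -4*u^5 - 9*u^4 - 2*u^2 + 4*u + 7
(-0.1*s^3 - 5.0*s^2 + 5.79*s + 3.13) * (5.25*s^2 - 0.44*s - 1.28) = -0.525*s^5 - 26.206*s^4 + 32.7255*s^3 + 20.2849*s^2 - 8.7884*s - 4.0064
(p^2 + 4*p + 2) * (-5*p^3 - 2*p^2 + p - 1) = -5*p^5 - 22*p^4 - 17*p^3 - p^2 - 2*p - 2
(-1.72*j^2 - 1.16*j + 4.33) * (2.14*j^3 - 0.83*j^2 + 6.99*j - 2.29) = -3.6808*j^5 - 1.0548*j^4 - 1.7938*j^3 - 7.7635*j^2 + 32.9231*j - 9.9157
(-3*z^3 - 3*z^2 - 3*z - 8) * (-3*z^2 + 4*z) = 9*z^5 - 3*z^4 - 3*z^3 + 12*z^2 - 32*z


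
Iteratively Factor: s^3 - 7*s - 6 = (s + 1)*(s^2 - s - 6) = (s + 1)*(s + 2)*(s - 3)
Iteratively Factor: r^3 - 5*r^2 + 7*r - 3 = (r - 3)*(r^2 - 2*r + 1) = (r - 3)*(r - 1)*(r - 1)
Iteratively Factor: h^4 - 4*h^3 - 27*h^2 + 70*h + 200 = (h - 5)*(h^3 + h^2 - 22*h - 40) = (h - 5)*(h + 4)*(h^2 - 3*h - 10) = (h - 5)*(h + 2)*(h + 4)*(h - 5)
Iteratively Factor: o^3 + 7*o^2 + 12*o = (o + 4)*(o^2 + 3*o) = (o + 3)*(o + 4)*(o)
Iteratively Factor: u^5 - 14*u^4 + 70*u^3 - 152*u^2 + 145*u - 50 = (u - 1)*(u^4 - 13*u^3 + 57*u^2 - 95*u + 50) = (u - 2)*(u - 1)*(u^3 - 11*u^2 + 35*u - 25) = (u - 5)*(u - 2)*(u - 1)*(u^2 - 6*u + 5) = (u - 5)*(u - 2)*(u - 1)^2*(u - 5)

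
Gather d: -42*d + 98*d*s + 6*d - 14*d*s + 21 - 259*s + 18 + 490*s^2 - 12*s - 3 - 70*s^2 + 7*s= d*(84*s - 36) + 420*s^2 - 264*s + 36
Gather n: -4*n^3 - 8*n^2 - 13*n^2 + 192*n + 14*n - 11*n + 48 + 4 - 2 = -4*n^3 - 21*n^2 + 195*n + 50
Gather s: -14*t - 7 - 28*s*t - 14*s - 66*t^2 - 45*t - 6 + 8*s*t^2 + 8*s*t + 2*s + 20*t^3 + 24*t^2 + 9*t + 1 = s*(8*t^2 - 20*t - 12) + 20*t^3 - 42*t^2 - 50*t - 12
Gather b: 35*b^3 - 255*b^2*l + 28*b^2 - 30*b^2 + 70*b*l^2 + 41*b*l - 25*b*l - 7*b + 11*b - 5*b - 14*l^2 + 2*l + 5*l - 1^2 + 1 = 35*b^3 + b^2*(-255*l - 2) + b*(70*l^2 + 16*l - 1) - 14*l^2 + 7*l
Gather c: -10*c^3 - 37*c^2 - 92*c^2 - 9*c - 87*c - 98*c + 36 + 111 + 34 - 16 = -10*c^3 - 129*c^2 - 194*c + 165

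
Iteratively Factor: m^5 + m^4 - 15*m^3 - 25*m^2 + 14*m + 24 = (m - 4)*(m^4 + 5*m^3 + 5*m^2 - 5*m - 6) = (m - 4)*(m - 1)*(m^3 + 6*m^2 + 11*m + 6) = (m - 4)*(m - 1)*(m + 2)*(m^2 + 4*m + 3) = (m - 4)*(m - 1)*(m + 1)*(m + 2)*(m + 3)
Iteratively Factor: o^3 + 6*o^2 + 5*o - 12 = (o + 4)*(o^2 + 2*o - 3) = (o - 1)*(o + 4)*(o + 3)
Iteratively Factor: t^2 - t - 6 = (t - 3)*(t + 2)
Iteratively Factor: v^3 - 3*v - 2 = (v + 1)*(v^2 - v - 2) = (v - 2)*(v + 1)*(v + 1)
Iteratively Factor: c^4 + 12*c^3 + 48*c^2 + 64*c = (c)*(c^3 + 12*c^2 + 48*c + 64) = c*(c + 4)*(c^2 + 8*c + 16) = c*(c + 4)^2*(c + 4)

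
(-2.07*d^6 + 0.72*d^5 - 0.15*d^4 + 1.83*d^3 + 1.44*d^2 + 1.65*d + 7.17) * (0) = 0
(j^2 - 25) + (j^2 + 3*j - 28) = 2*j^2 + 3*j - 53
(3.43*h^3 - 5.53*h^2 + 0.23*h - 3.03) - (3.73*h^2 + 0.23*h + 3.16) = 3.43*h^3 - 9.26*h^2 - 6.19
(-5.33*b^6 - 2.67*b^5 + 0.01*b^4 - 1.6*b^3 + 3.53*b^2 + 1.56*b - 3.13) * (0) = 0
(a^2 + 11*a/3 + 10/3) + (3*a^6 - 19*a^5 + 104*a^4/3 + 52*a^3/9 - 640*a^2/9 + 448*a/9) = 3*a^6 - 19*a^5 + 104*a^4/3 + 52*a^3/9 - 631*a^2/9 + 481*a/9 + 10/3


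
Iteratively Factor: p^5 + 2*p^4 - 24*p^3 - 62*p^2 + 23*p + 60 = (p + 1)*(p^4 + p^3 - 25*p^2 - 37*p + 60) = (p - 5)*(p + 1)*(p^3 + 6*p^2 + 5*p - 12) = (p - 5)*(p - 1)*(p + 1)*(p^2 + 7*p + 12) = (p - 5)*(p - 1)*(p + 1)*(p + 3)*(p + 4)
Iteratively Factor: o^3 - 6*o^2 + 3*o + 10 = (o - 2)*(o^2 - 4*o - 5) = (o - 2)*(o + 1)*(o - 5)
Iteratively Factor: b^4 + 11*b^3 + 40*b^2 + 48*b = (b + 3)*(b^3 + 8*b^2 + 16*b) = b*(b + 3)*(b^2 + 8*b + 16) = b*(b + 3)*(b + 4)*(b + 4)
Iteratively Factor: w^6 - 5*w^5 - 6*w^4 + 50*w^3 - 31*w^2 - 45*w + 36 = (w - 1)*(w^5 - 4*w^4 - 10*w^3 + 40*w^2 + 9*w - 36) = (w - 4)*(w - 1)*(w^4 - 10*w^2 + 9) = (w - 4)*(w - 1)*(w + 3)*(w^3 - 3*w^2 - w + 3) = (w - 4)*(w - 3)*(w - 1)*(w + 3)*(w^2 - 1) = (w - 4)*(w - 3)*(w - 1)*(w + 1)*(w + 3)*(w - 1)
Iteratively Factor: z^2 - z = (z)*(z - 1)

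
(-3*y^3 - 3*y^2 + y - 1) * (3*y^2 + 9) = -9*y^5 - 9*y^4 - 24*y^3 - 30*y^2 + 9*y - 9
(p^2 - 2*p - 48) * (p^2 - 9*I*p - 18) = p^4 - 2*p^3 - 9*I*p^3 - 66*p^2 + 18*I*p^2 + 36*p + 432*I*p + 864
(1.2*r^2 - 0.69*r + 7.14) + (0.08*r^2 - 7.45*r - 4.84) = 1.28*r^2 - 8.14*r + 2.3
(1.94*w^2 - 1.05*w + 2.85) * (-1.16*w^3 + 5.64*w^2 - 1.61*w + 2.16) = -2.2504*w^5 + 12.1596*w^4 - 12.3514*w^3 + 21.9549*w^2 - 6.8565*w + 6.156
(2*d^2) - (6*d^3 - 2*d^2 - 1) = -6*d^3 + 4*d^2 + 1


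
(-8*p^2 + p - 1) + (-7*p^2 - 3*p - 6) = -15*p^2 - 2*p - 7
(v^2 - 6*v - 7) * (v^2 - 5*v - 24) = v^4 - 11*v^3 - v^2 + 179*v + 168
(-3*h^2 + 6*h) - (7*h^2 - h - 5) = -10*h^2 + 7*h + 5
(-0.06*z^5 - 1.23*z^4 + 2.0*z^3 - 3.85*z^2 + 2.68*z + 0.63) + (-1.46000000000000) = -0.06*z^5 - 1.23*z^4 + 2.0*z^3 - 3.85*z^2 + 2.68*z - 0.83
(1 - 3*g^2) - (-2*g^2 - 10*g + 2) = -g^2 + 10*g - 1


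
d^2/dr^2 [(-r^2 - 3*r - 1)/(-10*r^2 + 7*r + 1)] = 2*(370*r^3 + 330*r^2 - 120*r + 39)/(1000*r^6 - 2100*r^5 + 1170*r^4 + 77*r^3 - 117*r^2 - 21*r - 1)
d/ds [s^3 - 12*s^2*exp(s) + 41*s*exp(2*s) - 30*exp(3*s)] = -12*s^2*exp(s) + 3*s^2 + 82*s*exp(2*s) - 24*s*exp(s) - 90*exp(3*s) + 41*exp(2*s)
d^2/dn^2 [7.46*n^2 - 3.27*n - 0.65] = 14.9200000000000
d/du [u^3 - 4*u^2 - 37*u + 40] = 3*u^2 - 8*u - 37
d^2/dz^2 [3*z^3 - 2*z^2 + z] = 18*z - 4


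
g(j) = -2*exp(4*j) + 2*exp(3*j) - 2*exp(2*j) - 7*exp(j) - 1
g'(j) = -8*exp(4*j) + 6*exp(3*j) - 4*exp(2*j) - 7*exp(j)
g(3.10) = -464869.08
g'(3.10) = -1878911.21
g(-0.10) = -8.83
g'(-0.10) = -10.53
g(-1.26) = -3.11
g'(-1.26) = -2.22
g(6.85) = -1585765371684.98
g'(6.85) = -6344739731347.96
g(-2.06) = -1.92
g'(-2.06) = -0.95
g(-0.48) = -5.92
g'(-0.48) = -5.61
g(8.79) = -3721841412926070.00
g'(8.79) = -14887932208061000.00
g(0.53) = -25.52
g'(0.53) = -60.66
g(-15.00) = -1.00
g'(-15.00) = 0.00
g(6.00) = -52847252656.00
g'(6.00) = -211519671067.09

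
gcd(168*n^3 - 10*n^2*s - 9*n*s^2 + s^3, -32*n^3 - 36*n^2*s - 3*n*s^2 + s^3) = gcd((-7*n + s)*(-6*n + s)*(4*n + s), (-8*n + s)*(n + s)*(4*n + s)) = 4*n + s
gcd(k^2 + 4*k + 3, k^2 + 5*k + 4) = k + 1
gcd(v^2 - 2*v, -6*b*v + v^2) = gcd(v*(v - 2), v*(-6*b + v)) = v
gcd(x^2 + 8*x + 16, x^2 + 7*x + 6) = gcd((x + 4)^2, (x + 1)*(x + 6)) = 1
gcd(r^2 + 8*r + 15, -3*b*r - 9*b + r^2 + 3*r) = r + 3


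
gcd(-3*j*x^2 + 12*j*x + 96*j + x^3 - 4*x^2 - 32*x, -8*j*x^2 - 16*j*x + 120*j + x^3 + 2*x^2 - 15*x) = 1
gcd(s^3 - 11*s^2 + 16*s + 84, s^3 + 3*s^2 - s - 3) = 1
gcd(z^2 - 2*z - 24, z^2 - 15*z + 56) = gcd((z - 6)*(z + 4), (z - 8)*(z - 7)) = 1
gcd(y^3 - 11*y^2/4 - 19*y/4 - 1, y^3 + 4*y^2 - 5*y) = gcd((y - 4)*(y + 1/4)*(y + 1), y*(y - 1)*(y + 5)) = 1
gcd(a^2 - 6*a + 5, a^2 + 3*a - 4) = a - 1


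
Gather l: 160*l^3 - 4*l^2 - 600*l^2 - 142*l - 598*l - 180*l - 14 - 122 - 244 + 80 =160*l^3 - 604*l^2 - 920*l - 300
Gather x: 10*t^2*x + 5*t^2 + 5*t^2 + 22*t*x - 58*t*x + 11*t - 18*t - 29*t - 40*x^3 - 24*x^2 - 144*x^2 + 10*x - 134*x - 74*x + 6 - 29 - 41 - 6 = 10*t^2 - 36*t - 40*x^3 - 168*x^2 + x*(10*t^2 - 36*t - 198) - 70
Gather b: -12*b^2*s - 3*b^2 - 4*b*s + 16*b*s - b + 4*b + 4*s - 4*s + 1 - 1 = b^2*(-12*s - 3) + b*(12*s + 3)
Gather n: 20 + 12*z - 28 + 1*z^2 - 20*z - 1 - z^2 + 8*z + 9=0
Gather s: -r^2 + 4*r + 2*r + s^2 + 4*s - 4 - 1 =-r^2 + 6*r + s^2 + 4*s - 5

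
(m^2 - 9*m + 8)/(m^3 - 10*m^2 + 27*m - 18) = (m - 8)/(m^2 - 9*m + 18)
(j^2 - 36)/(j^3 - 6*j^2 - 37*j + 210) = (j - 6)/(j^2 - 12*j + 35)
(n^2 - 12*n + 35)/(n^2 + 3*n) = (n^2 - 12*n + 35)/(n*(n + 3))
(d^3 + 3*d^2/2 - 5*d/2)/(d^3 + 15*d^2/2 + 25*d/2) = (d - 1)/(d + 5)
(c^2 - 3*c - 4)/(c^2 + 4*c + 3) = (c - 4)/(c + 3)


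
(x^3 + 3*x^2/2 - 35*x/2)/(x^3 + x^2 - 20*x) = (x - 7/2)/(x - 4)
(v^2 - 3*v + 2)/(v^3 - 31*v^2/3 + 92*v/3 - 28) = 3*(v - 1)/(3*v^2 - 25*v + 42)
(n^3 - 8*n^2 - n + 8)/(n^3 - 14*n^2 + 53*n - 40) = (n + 1)/(n - 5)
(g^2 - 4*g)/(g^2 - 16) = g/(g + 4)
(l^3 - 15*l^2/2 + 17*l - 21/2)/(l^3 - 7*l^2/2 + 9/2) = (2*l^2 - 9*l + 7)/(2*l^2 - l - 3)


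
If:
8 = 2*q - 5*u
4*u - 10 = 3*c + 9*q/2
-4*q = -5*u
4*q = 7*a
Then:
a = -16/7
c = -8/5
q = -4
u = -16/5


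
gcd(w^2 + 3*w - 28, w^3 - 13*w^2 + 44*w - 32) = w - 4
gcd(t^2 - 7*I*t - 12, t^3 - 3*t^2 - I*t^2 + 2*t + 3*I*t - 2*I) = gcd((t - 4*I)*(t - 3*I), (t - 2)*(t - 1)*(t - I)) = 1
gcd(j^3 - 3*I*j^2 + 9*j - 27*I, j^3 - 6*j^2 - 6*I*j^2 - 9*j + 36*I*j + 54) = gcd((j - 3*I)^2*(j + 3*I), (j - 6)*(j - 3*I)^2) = j^2 - 6*I*j - 9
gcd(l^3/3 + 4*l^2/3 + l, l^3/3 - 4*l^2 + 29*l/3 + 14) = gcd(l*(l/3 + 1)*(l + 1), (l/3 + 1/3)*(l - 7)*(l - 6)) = l + 1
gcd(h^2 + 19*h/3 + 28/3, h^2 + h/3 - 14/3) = h + 7/3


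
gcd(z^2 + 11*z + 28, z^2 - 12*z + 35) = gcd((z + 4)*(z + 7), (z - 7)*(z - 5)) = 1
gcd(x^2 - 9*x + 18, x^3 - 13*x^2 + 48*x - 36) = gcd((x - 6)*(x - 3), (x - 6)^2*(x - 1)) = x - 6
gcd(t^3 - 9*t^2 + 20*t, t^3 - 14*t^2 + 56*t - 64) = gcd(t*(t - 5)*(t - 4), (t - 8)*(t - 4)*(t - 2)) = t - 4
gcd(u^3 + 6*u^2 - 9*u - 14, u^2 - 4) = u - 2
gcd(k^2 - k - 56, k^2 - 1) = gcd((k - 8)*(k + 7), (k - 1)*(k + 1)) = 1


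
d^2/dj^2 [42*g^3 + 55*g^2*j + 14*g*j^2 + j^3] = 28*g + 6*j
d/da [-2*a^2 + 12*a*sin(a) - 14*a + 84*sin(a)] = 12*a*cos(a) - 4*a + 12*sin(a) + 84*cos(a) - 14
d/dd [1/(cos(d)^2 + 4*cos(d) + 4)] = 2*sin(d)/(cos(d) + 2)^3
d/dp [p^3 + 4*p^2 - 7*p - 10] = 3*p^2 + 8*p - 7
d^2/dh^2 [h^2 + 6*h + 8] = 2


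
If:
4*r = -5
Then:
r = -5/4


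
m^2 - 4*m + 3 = (m - 3)*(m - 1)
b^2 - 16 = (b - 4)*(b + 4)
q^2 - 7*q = q*(q - 7)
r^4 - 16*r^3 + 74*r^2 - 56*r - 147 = (r - 7)^2*(r - 3)*(r + 1)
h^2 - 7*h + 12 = (h - 4)*(h - 3)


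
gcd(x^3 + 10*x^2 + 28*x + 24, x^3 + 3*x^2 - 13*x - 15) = 1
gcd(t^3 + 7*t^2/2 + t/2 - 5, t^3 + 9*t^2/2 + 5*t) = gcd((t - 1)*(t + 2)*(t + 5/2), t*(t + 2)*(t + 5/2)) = t^2 + 9*t/2 + 5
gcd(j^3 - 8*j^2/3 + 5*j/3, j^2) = j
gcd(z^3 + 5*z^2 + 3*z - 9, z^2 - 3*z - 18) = z + 3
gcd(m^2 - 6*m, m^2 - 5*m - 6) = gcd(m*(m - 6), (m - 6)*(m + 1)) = m - 6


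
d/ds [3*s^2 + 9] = 6*s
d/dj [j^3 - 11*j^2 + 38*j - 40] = 3*j^2 - 22*j + 38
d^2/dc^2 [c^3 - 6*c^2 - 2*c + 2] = 6*c - 12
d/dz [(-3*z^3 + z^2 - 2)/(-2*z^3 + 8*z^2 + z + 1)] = 2*(-11*z^4 - 3*z^3 - 10*z^2 + 17*z + 1)/(4*z^6 - 32*z^5 + 60*z^4 + 12*z^3 + 17*z^2 + 2*z + 1)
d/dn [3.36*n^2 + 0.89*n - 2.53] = 6.72*n + 0.89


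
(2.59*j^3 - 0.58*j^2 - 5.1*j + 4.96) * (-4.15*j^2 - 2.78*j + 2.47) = -10.7485*j^5 - 4.7932*j^4 + 29.1747*j^3 - 7.83860000000001*j^2 - 26.3858*j + 12.2512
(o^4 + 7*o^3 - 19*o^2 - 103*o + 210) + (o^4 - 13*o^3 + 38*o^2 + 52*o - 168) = 2*o^4 - 6*o^3 + 19*o^2 - 51*o + 42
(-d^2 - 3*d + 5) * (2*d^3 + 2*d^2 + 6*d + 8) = -2*d^5 - 8*d^4 - 2*d^3 - 16*d^2 + 6*d + 40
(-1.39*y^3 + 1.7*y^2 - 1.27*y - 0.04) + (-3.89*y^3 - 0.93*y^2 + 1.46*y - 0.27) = -5.28*y^3 + 0.77*y^2 + 0.19*y - 0.31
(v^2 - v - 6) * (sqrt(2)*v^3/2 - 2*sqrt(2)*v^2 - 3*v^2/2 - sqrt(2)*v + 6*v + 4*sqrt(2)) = sqrt(2)*v^5/2 - 5*sqrt(2)*v^4/2 - 3*v^4/2 - 2*sqrt(2)*v^3 + 15*v^3/2 + 3*v^2 + 17*sqrt(2)*v^2 - 36*v + 2*sqrt(2)*v - 24*sqrt(2)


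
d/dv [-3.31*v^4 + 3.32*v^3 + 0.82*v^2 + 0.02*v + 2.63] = -13.24*v^3 + 9.96*v^2 + 1.64*v + 0.02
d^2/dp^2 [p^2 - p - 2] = 2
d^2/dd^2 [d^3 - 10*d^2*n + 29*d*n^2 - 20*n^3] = 6*d - 20*n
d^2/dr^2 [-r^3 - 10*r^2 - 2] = -6*r - 20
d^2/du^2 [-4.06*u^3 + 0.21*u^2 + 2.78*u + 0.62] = 0.42 - 24.36*u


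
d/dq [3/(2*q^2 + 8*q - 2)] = 3*(-q - 2)/(q^2 + 4*q - 1)^2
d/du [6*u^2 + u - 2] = 12*u + 1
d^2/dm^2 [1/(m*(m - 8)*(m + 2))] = 4*(3*m^4 - 24*m^3 + 30*m^2 + 144*m + 128)/(m^3*(m^6 - 18*m^5 + 60*m^4 + 360*m^3 - 960*m^2 - 4608*m - 4096))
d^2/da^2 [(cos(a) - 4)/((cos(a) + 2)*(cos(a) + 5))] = (23*(1 - cos(a)^2)^2 - cos(a)^5 + 146*cos(a)^3 + 128*cos(a)^2 - 608*cos(a) - 475)/((cos(a) + 2)^3*(cos(a) + 5)^3)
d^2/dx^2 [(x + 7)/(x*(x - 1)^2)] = 2*(3*x^3 + 42*x^2 - 28*x + 7)/(x^3*(x^4 - 4*x^3 + 6*x^2 - 4*x + 1))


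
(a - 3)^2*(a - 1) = a^3 - 7*a^2 + 15*a - 9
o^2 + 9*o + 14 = (o + 2)*(o + 7)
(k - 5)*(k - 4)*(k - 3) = k^3 - 12*k^2 + 47*k - 60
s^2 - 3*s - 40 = (s - 8)*(s + 5)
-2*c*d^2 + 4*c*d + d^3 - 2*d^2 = d*(-2*c + d)*(d - 2)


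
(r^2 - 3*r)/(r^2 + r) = (r - 3)/(r + 1)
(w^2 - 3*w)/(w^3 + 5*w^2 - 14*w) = (w - 3)/(w^2 + 5*w - 14)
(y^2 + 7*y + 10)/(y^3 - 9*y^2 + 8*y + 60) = (y + 5)/(y^2 - 11*y + 30)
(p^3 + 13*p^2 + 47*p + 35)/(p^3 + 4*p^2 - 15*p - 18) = (p^2 + 12*p + 35)/(p^2 + 3*p - 18)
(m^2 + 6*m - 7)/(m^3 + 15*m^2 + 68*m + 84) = (m - 1)/(m^2 + 8*m + 12)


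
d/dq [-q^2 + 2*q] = 2 - 2*q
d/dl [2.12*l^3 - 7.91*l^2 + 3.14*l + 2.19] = 6.36*l^2 - 15.82*l + 3.14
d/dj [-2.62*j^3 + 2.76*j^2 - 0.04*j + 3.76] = -7.86*j^2 + 5.52*j - 0.04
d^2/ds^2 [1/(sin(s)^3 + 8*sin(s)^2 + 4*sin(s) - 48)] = (-9*sin(s)^6 - 88*sin(s)^5 - 252*sin(s)^4 - 400*sin(s)^3 - 1144*sin(s)^2 + 288*sin(s) + 800)/(sin(s)^3 + 8*sin(s)^2 + 4*sin(s) - 48)^3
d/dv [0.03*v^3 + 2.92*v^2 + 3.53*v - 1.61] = 0.09*v^2 + 5.84*v + 3.53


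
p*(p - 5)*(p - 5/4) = p^3 - 25*p^2/4 + 25*p/4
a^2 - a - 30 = (a - 6)*(a + 5)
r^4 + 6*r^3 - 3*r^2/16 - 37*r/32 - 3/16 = (r - 1/2)*(r + 1/4)^2*(r + 6)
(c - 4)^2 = c^2 - 8*c + 16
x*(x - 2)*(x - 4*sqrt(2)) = x^3 - 4*sqrt(2)*x^2 - 2*x^2 + 8*sqrt(2)*x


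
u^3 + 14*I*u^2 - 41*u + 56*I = (u - I)*(u + 7*I)*(u + 8*I)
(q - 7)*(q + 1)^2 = q^3 - 5*q^2 - 13*q - 7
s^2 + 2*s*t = s*(s + 2*t)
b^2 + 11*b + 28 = (b + 4)*(b + 7)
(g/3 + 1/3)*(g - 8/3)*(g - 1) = g^3/3 - 8*g^2/9 - g/3 + 8/9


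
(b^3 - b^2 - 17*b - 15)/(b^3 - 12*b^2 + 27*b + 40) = (b + 3)/(b - 8)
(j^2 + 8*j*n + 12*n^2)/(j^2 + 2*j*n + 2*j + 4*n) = (j + 6*n)/(j + 2)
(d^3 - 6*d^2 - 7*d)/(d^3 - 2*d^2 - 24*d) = (-d^2 + 6*d + 7)/(-d^2 + 2*d + 24)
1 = 1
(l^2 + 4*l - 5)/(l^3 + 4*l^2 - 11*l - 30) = (l - 1)/(l^2 - l - 6)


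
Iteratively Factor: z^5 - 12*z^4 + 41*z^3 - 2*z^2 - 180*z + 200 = (z - 5)*(z^4 - 7*z^3 + 6*z^2 + 28*z - 40) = (z - 5)*(z - 2)*(z^3 - 5*z^2 - 4*z + 20) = (z - 5)^2*(z - 2)*(z^2 - 4) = (z - 5)^2*(z - 2)*(z + 2)*(z - 2)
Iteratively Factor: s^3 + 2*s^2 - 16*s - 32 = (s + 4)*(s^2 - 2*s - 8) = (s + 2)*(s + 4)*(s - 4)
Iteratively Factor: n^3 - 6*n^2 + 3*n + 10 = (n - 5)*(n^2 - n - 2) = (n - 5)*(n + 1)*(n - 2)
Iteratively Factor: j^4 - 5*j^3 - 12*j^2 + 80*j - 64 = (j - 4)*(j^3 - j^2 - 16*j + 16) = (j - 4)*(j + 4)*(j^2 - 5*j + 4) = (j - 4)^2*(j + 4)*(j - 1)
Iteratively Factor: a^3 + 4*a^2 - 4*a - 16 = (a + 2)*(a^2 + 2*a - 8) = (a + 2)*(a + 4)*(a - 2)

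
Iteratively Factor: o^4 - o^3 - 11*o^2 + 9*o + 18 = (o - 2)*(o^3 + o^2 - 9*o - 9) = (o - 3)*(o - 2)*(o^2 + 4*o + 3) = (o - 3)*(o - 2)*(o + 1)*(o + 3)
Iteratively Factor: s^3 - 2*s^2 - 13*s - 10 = (s - 5)*(s^2 + 3*s + 2) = (s - 5)*(s + 2)*(s + 1)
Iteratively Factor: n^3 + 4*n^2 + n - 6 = (n - 1)*(n^2 + 5*n + 6) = (n - 1)*(n + 2)*(n + 3)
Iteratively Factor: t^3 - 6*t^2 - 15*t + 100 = (t - 5)*(t^2 - t - 20) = (t - 5)*(t + 4)*(t - 5)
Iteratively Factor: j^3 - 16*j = (j)*(j^2 - 16) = j*(j - 4)*(j + 4)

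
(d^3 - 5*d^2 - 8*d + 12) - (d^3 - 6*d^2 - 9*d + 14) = d^2 + d - 2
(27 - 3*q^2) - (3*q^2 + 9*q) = -6*q^2 - 9*q + 27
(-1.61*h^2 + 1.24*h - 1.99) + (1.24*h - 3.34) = -1.61*h^2 + 2.48*h - 5.33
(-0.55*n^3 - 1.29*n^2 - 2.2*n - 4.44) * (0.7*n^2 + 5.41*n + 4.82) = -0.385*n^5 - 3.8785*n^4 - 11.1699*n^3 - 21.2278*n^2 - 34.6244*n - 21.4008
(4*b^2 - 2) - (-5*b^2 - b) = 9*b^2 + b - 2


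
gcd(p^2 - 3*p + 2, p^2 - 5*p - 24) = 1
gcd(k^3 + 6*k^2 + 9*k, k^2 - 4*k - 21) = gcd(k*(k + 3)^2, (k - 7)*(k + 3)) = k + 3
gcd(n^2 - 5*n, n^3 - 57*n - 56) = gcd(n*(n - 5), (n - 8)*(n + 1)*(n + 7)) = 1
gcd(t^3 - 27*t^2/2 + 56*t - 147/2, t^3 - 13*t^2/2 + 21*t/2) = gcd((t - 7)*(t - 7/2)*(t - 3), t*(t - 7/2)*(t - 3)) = t^2 - 13*t/2 + 21/2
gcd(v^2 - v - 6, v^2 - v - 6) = v^2 - v - 6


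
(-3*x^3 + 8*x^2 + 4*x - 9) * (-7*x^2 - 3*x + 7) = 21*x^5 - 47*x^4 - 73*x^3 + 107*x^2 + 55*x - 63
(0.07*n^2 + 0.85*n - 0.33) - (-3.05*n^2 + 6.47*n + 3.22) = 3.12*n^2 - 5.62*n - 3.55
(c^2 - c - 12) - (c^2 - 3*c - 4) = 2*c - 8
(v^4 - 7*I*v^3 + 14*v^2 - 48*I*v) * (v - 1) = v^5 - v^4 - 7*I*v^4 + 14*v^3 + 7*I*v^3 - 14*v^2 - 48*I*v^2 + 48*I*v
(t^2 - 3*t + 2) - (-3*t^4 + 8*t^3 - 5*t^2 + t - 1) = 3*t^4 - 8*t^3 + 6*t^2 - 4*t + 3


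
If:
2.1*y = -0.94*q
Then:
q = -2.23404255319149*y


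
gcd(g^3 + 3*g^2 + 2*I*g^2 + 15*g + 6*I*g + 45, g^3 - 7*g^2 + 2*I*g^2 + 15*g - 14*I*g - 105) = g^2 + 2*I*g + 15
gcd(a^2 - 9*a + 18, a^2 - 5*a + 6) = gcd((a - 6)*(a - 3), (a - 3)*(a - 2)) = a - 3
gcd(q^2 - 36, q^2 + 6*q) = q + 6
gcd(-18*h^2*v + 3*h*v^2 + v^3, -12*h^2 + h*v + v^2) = -3*h + v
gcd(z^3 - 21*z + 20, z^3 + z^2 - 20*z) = z^2 + z - 20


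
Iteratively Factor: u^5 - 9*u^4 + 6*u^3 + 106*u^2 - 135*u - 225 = (u - 3)*(u^4 - 6*u^3 - 12*u^2 + 70*u + 75) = (u - 3)*(u + 3)*(u^3 - 9*u^2 + 15*u + 25) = (u - 5)*(u - 3)*(u + 3)*(u^2 - 4*u - 5) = (u - 5)*(u - 3)*(u + 1)*(u + 3)*(u - 5)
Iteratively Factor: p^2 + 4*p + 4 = (p + 2)*(p + 2)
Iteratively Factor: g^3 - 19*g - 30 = (g - 5)*(g^2 + 5*g + 6) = (g - 5)*(g + 3)*(g + 2)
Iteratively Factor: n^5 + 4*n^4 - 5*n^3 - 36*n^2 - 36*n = (n)*(n^4 + 4*n^3 - 5*n^2 - 36*n - 36) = n*(n + 2)*(n^3 + 2*n^2 - 9*n - 18) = n*(n + 2)^2*(n^2 - 9) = n*(n + 2)^2*(n + 3)*(n - 3)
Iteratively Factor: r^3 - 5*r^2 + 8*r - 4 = (r - 2)*(r^2 - 3*r + 2) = (r - 2)*(r - 1)*(r - 2)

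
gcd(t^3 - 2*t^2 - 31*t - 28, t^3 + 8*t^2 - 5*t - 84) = t + 4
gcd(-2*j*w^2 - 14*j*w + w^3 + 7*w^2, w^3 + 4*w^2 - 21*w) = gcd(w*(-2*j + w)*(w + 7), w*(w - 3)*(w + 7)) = w^2 + 7*w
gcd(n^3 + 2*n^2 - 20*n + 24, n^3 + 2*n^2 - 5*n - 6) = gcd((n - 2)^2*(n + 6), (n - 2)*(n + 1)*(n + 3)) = n - 2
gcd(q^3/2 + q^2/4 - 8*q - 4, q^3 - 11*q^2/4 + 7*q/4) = 1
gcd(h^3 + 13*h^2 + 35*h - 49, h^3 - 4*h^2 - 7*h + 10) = h - 1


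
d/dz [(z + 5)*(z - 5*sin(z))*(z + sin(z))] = (z + 5)*(z - 5*sin(z))*(cos(z) + 1) - (z + 5)*(z + sin(z))*(5*cos(z) - 1) + (z - 5*sin(z))*(z + sin(z))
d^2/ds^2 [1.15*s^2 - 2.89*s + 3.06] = 2.30000000000000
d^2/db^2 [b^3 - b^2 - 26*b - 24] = 6*b - 2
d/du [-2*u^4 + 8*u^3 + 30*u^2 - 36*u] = -8*u^3 + 24*u^2 + 60*u - 36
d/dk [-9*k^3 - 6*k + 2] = -27*k^2 - 6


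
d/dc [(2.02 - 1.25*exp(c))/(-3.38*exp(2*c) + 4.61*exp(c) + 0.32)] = (-4.225*exp(2*c) + 13.6552*exp(c) - 9.7122)*exp(c)/(11.4244*exp(4*c) - 31.1636*exp(3*c) + 19.0889*exp(2*c) + 2.9504*exp(c) + 0.1024)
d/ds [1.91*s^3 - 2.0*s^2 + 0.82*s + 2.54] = 5.73*s^2 - 4.0*s + 0.82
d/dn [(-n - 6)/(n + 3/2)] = 18/(2*n + 3)^2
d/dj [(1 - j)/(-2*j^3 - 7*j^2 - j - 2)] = (2*j^3 + 7*j^2 + j - (j - 1)*(6*j^2 + 14*j + 1) + 2)/(2*j^3 + 7*j^2 + j + 2)^2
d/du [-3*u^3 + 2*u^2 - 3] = u*(4 - 9*u)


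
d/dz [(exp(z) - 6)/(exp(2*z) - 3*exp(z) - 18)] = -exp(z)/(exp(2*z) + 6*exp(z) + 9)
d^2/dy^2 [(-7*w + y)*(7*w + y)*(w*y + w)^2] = w^2*(-98*w^2 + 12*y^2 + 12*y + 2)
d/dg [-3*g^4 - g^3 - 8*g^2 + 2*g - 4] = -12*g^3 - 3*g^2 - 16*g + 2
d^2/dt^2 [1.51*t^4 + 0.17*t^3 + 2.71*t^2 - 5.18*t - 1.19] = 18.12*t^2 + 1.02*t + 5.42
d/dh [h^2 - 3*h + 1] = 2*h - 3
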